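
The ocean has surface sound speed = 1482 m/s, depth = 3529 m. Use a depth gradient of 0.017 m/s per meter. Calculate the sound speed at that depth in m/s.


c = 1482 + 0.017 * 3529 = 1541.993

1541.993 m/s


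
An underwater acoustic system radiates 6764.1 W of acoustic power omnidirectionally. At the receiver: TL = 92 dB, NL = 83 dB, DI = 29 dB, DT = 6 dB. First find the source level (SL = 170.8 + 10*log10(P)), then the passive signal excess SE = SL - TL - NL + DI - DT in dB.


Step 1: SL = 170.8 + 10*log10(6764.1) = 209.1 dB
Step 2: SE = SL - TL - NL + DI - DT = 209.1 - 92 - 83 + 29 - 6 = 57.1

57.1 dB


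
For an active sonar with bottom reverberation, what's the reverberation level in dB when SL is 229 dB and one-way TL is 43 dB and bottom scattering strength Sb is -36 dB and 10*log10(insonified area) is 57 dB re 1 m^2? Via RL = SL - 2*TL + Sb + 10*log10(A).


164 dB


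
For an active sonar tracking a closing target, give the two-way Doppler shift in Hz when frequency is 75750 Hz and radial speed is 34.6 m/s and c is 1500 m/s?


3494.6 Hz


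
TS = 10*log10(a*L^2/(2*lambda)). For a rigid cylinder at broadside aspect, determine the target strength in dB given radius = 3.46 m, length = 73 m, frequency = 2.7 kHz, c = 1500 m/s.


42.2 dB


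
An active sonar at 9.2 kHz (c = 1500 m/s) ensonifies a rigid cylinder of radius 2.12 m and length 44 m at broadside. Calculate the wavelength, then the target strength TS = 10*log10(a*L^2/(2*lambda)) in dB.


Step 1: lambda = c/f = 1500/9200 = 0.16304 m
Step 2: TS = 10*log10(a*L^2/(2*lambda)) = 10*log10(2.12*44^2/(2*0.16304)) = 41.0

41.0 dB


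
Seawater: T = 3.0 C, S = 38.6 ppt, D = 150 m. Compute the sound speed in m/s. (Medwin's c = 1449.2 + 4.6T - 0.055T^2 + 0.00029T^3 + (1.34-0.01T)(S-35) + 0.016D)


1469.63 m/s


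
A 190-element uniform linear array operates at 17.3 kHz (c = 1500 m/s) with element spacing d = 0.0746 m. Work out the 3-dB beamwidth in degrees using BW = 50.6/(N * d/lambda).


Step 1: lambda = 1500/17300 = 0.08671 m
Step 2: d/lambda = 0.0746/0.08671 = 0.8603
Step 3: BW = 50.6/(N * d/lambda) = 50.6/(190 * 0.8603) = 0.31

0.31 deg


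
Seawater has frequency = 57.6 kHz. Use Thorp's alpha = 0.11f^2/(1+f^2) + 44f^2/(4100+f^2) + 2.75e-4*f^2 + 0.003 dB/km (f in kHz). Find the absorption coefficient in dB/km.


f^2 = 3317.76
alpha = 0.11*3317.76/(1+3317.76) + 44*3317.76/(4100+3317.76) + 2.75e-4*3317.76 + 0.003 = 20.705

20.705 dB/km


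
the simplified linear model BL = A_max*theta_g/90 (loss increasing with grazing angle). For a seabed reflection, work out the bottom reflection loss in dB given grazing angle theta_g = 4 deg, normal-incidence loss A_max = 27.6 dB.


BL = A_max * theta_g / 90 = 27.6 * 4 / 90 = 1.23

1.23 dB


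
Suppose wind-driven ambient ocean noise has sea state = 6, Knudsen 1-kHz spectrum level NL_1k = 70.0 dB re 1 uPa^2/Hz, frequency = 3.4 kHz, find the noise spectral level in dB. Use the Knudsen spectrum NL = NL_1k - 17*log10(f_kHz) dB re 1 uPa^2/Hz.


NL = NL_1k - 17*log10(f_kHz) = 70.0 - 17*log10(3.4) = 70.0 - (9.04) = 60.96

60.96 dB


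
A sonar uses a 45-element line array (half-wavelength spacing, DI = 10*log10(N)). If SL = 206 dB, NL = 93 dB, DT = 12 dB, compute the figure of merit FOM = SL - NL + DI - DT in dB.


Step 1: DI = 10*log10(45) = 16.53 dB
Step 2: FOM = SL - NL + DI - DT = 206 - 93 + 16.53 - 12 = 117.53

117.53 dB


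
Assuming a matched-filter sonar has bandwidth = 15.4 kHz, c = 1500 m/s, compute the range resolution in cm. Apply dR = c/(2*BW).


dR = c/(2*BW) = 1500 / (2 * 15.4e3) = 0.0487 m = 4.87 cm

4.87 cm


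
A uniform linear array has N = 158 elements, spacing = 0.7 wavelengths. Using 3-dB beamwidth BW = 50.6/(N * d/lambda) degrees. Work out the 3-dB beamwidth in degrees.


0.46 deg


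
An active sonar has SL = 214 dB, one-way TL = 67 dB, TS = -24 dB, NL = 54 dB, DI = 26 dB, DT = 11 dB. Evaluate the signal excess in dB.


SE = SL - 2*TL + TS - NL + DI - DT = 214 - 2*67 + (-24) - 54 + 26 - 11 = 17

17 dB


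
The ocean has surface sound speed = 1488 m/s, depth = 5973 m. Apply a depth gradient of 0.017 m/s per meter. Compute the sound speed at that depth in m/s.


c = 1488 + 0.017 * 5973 = 1589.541

1589.541 m/s


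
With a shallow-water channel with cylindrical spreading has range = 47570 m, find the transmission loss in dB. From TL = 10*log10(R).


TL = 10*log10(47570) = 46.77

46.77 dB


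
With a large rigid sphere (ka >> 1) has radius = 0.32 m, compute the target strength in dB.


TS = 10*log10(0.32^2 / 4) = 10*log10(0.0256) = -15.92

-15.92 dB


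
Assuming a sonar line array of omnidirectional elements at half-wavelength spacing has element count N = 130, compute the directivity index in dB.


DI = 10*log10(130) = 21.14

21.14 dB


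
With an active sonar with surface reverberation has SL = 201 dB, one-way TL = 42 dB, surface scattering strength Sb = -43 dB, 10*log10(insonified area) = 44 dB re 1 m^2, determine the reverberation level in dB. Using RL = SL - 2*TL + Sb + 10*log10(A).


118 dB


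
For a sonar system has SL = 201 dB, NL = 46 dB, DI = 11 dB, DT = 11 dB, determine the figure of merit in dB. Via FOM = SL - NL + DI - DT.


FOM = SL - NL + DI - DT = 201 - 46 + 11 - 11 = 155

155 dB


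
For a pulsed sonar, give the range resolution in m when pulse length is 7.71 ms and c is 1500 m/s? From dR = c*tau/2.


dR = c*tau/2 = 1500 * 7.71e-3 / 2 = 5.7825

5.7825 m


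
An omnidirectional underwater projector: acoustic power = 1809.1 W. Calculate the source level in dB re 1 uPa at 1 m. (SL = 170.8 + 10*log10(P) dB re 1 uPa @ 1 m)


SL = 170.8 + 10*log10(1809.1) = 170.8 + 32.57 = 203.37

203.37 dB


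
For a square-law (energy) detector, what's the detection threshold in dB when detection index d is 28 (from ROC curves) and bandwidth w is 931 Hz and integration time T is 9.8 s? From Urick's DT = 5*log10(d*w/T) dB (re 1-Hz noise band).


DT = 5*log10(d*w/T) = 5*log10(28 * 931 / 9.8) = 5*log10(2660.0) = 17.12

17.12 dB


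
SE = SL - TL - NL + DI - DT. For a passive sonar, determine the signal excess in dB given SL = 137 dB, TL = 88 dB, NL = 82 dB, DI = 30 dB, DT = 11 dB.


-14 dB


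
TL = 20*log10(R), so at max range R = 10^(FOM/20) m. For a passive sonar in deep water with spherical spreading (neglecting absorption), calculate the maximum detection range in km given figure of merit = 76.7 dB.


6.84 km


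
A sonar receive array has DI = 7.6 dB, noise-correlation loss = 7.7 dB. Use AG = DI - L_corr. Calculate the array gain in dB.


-0.1 dB


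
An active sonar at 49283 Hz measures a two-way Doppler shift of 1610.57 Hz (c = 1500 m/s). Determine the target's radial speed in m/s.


24.51 m/s


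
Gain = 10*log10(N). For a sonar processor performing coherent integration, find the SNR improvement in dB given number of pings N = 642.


Gain = 10*log10(642) = 28.08

28.08 dB


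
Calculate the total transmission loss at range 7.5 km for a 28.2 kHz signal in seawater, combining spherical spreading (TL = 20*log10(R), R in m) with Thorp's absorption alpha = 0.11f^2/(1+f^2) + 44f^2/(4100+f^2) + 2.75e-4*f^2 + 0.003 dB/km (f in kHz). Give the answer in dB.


133.6 dB


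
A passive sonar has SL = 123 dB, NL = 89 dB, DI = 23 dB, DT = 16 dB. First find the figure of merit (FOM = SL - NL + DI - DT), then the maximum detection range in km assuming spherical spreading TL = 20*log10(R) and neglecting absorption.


Step 1: FOM = SL - NL + DI - DT = 123 - 89 + 23 - 16 = 41 dB
Step 2: at max range FOM = TL = 20*log10(R), so R = 10^(41/20) = 112.2 m = 0.11 km

0.11 km


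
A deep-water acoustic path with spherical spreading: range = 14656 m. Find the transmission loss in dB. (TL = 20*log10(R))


TL = 20*log10(14656) = 83.32

83.32 dB


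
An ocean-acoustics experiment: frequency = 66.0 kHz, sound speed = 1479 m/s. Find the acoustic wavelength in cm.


lambda = c/f = 1479 / 66000 = 0.0224 m = 2.24 cm

2.24 cm


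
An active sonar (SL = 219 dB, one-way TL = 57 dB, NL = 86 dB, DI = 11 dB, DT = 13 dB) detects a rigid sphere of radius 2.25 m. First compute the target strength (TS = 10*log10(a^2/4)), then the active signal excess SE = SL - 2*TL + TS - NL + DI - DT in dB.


Step 1: TS = 10*log10(2.25^2/4) = 1.02 dB
Step 2: SE = SL - 2*TL + TS - NL + DI - DT = 219 - 2*57 + (1.02) - 86 + 11 - 13 = 18.02

18.02 dB


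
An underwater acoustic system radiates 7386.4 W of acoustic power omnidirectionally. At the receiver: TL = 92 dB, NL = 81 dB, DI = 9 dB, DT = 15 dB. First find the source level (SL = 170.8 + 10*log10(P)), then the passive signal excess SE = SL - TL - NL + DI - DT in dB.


Step 1: SL = 170.8 + 10*log10(7386.4) = 209.48 dB
Step 2: SE = SL - TL - NL + DI - DT = 209.48 - 92 - 81 + 9 - 15 = 30.48

30.48 dB


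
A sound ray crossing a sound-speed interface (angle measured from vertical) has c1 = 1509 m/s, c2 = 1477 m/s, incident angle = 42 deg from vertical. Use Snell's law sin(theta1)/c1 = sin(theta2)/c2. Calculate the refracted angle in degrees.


40.92 deg


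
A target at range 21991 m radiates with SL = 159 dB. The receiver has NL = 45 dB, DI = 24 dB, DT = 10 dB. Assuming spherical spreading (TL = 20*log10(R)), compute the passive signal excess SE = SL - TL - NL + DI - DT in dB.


Step 1: TL = 20*log10(21991) = 86.84 dB
Step 2: SE = 159 - 86.84 - 45 + 24 - 10 = 41.16

41.16 dB


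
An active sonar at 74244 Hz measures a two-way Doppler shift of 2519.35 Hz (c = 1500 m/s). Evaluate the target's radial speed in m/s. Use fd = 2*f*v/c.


From fd = 2*f*v/c, v = c*fd/(2*f) = 1500 * 2519.35 / (2*74244) = 25.45

25.45 m/s


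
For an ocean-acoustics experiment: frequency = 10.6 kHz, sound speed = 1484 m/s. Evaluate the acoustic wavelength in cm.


14.0 cm


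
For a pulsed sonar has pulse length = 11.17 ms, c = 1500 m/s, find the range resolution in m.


dR = c*tau/2 = 1500 * 11.17e-3 / 2 = 8.3775

8.3775 m


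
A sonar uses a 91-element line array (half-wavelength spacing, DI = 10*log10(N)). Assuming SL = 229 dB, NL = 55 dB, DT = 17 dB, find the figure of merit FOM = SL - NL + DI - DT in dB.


Step 1: DI = 10*log10(91) = 19.59 dB
Step 2: FOM = SL - NL + DI - DT = 229 - 55 + 19.59 - 17 = 176.59

176.59 dB


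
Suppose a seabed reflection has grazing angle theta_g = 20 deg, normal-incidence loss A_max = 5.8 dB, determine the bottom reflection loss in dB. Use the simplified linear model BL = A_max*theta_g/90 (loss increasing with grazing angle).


BL = A_max * theta_g / 90 = 5.8 * 20 / 90 = 1.29

1.29 dB


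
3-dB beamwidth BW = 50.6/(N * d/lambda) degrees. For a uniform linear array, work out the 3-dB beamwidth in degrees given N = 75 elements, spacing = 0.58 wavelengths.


BW = 50.6 / (75 * 0.58) = 50.6 / 43.5 = 1.16

1.16 deg


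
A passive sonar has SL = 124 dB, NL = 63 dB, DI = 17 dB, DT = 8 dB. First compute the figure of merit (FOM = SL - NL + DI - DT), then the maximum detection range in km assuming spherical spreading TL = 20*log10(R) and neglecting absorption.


Step 1: FOM = SL - NL + DI - DT = 124 - 63 + 17 - 8 = 70 dB
Step 2: at max range FOM = TL = 20*log10(R), so R = 10^(70/20) = 3162.28 m = 3.16 km

3.16 km


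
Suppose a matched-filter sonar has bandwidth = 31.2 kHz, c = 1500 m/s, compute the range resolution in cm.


dR = c/(2*BW) = 1500 / (2 * 31.2e3) = 0.024 m = 2.4 cm

2.4 cm


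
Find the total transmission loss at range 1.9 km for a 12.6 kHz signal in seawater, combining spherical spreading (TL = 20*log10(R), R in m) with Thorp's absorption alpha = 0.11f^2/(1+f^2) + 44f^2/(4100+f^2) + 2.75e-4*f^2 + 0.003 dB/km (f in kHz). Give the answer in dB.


68.99 dB


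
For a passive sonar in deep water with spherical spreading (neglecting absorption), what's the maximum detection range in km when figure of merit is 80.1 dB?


10.12 km


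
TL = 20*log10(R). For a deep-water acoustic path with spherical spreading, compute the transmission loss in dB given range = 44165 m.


TL = 20*log10(44165) = 92.9

92.9 dB


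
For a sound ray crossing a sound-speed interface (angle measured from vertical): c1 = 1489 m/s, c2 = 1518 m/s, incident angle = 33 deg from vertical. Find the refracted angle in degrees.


sin(theta2) = (c2/c1)*sin(theta1) = (1518/1489)*sin(33 deg) = 0.55525
theta2 = arcsin(0.55525) = 33.73

33.73 deg


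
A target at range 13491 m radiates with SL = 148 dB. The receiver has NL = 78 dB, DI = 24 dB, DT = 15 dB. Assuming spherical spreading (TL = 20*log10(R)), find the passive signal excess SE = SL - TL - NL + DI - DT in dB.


Step 1: TL = 20*log10(13491) = 82.6 dB
Step 2: SE = 148 - 82.6 - 78 + 24 - 15 = -3.6

-3.6 dB


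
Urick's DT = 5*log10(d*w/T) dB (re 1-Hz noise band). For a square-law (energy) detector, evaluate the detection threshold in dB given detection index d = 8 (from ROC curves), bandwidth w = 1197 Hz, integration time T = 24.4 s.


DT = 5*log10(d*w/T) = 5*log10(8 * 1197 / 24.4) = 5*log10(392.46) = 12.97

12.97 dB


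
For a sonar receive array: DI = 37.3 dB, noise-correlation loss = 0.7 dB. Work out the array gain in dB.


AG = DI - L_corr = 37.3 - 0.7 = 36.6

36.6 dB


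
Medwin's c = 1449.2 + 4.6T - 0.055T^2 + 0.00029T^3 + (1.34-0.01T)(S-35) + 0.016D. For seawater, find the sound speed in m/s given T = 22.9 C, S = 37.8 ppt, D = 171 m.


1535.03 m/s


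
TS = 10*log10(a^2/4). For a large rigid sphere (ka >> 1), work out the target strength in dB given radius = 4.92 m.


TS = 10*log10(4.92^2 / 4) = 10*log10(6.0516) = 7.82

7.82 dB


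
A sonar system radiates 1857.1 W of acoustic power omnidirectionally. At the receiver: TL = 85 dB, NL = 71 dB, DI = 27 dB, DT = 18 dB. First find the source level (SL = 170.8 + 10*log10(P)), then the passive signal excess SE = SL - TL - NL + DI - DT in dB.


Step 1: SL = 170.8 + 10*log10(1857.1) = 203.49 dB
Step 2: SE = SL - TL - NL + DI - DT = 203.49 - 85 - 71 + 27 - 18 = 56.49

56.49 dB


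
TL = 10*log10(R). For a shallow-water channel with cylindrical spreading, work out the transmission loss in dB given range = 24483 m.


43.89 dB


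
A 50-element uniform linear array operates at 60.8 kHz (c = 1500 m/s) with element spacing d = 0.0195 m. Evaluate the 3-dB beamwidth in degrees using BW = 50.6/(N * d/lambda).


Step 1: lambda = 1500/60800 = 0.02467 m
Step 2: d/lambda = 0.0195/0.02467 = 0.7904
Step 3: BW = 50.6/(N * d/lambda) = 50.6/(50 * 0.7904) = 1.28

1.28 deg


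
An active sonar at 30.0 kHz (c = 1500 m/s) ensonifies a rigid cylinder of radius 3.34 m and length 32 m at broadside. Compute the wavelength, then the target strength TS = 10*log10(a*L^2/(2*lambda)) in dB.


Step 1: lambda = c/f = 1500/30000 = 0.05 m
Step 2: TS = 10*log10(a*L^2/(2*lambda)) = 10*log10(3.34*32^2/(2*0.05)) = 45.34

45.34 dB


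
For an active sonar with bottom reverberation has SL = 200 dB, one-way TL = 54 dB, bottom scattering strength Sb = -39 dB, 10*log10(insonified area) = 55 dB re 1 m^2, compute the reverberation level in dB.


108 dB


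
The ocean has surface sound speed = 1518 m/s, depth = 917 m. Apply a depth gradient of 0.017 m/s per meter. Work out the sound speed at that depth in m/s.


c = 1518 + 0.017 * 917 = 1533.589

1533.589 m/s


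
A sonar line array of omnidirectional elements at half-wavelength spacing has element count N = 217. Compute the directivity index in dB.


DI = 10*log10(217) = 23.36

23.36 dB


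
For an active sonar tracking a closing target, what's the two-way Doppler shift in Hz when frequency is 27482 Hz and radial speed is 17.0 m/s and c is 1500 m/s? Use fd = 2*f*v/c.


622.93 Hz


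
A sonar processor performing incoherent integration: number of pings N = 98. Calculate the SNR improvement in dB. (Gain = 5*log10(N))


Gain = 5*log10(98) = 9.96

9.96 dB


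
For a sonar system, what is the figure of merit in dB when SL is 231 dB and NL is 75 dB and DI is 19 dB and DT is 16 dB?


FOM = SL - NL + DI - DT = 231 - 75 + 19 - 16 = 159

159 dB


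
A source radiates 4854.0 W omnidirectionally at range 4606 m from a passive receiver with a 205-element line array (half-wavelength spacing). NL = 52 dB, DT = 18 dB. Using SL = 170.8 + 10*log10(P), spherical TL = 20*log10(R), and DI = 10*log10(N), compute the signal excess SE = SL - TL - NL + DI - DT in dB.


87.51 dB


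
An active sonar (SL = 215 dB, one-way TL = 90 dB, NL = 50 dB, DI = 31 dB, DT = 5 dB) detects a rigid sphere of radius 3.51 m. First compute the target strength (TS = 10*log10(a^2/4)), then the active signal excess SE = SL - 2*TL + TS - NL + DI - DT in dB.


Step 1: TS = 10*log10(3.51^2/4) = 4.89 dB
Step 2: SE = SL - 2*TL + TS - NL + DI - DT = 215 - 2*90 + (4.89) - 50 + 31 - 5 = 15.89

15.89 dB


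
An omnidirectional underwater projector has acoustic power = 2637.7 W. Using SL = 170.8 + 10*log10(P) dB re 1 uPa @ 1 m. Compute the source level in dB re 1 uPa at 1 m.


205.01 dB


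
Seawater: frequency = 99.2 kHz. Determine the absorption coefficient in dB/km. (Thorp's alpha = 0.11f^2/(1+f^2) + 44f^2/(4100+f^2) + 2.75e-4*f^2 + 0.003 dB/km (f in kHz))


f^2 = 9840.64
alpha = 0.11*9840.64/(1+9840.64) + 44*9840.64/(4100+9840.64) + 2.75e-4*9840.64 + 0.003 = 33.879

33.879 dB/km


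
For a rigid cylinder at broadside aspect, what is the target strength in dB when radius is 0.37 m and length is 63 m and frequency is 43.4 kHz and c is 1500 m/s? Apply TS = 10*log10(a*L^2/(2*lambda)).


lambda = 1500/43400 = 0.03456 m
TS = 10*log10(0.37*63^2/(2*0.03456)) = 43.27

43.27 dB


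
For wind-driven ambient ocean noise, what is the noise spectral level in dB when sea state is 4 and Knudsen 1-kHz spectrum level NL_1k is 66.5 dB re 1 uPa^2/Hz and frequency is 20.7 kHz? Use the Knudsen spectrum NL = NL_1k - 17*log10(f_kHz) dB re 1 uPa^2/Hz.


NL = NL_1k - 17*log10(f_kHz) = 66.5 - 17*log10(20.7) = 66.5 - (22.37) = 44.13

44.13 dB


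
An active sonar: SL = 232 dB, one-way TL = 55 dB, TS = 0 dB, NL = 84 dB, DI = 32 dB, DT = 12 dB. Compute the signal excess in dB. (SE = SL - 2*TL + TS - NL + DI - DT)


58 dB


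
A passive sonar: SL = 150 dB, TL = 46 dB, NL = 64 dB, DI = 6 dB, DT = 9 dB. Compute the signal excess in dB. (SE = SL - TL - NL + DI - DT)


SE = SL - TL - NL + DI - DT = 150 - 46 - 64 + 6 - 9 = 37

37 dB


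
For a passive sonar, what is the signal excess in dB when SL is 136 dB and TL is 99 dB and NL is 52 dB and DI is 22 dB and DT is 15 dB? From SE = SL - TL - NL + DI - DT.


-8 dB


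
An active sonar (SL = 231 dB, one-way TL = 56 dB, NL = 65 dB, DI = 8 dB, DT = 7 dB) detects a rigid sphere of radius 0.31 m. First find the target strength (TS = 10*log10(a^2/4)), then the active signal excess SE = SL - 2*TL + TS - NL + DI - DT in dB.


Step 1: TS = 10*log10(0.31^2/4) = -16.19 dB
Step 2: SE = SL - 2*TL + TS - NL + DI - DT = 231 - 2*56 + (-16.19) - 65 + 8 - 7 = 38.81

38.81 dB


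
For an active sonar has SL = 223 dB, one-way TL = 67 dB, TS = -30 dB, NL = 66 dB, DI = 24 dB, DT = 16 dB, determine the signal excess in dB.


SE = SL - 2*TL + TS - NL + DI - DT = 223 - 2*67 + (-30) - 66 + 24 - 16 = 1

1 dB


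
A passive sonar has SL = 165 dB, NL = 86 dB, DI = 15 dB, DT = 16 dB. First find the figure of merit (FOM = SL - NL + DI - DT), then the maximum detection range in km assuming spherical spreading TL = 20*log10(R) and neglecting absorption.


Step 1: FOM = SL - NL + DI - DT = 165 - 86 + 15 - 16 = 78 dB
Step 2: at max range FOM = TL = 20*log10(R), so R = 10^(78/20) = 7943.28 m = 7.94 km

7.94 km


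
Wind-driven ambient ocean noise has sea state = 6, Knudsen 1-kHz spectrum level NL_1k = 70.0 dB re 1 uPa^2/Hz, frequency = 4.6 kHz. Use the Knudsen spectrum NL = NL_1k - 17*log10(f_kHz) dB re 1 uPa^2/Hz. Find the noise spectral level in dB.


58.73 dB


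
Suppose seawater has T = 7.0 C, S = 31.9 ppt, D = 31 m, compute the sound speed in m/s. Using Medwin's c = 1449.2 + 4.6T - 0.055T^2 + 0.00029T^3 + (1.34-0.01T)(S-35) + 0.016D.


c = 1449.2 + 4.6*7.0 - 0.055*7.0^2 + 0.00029*7.0^3 + (1.34 - 0.01*7.0)*(31.9 - 35) + 0.016*31 = 1475.36

1475.36 m/s


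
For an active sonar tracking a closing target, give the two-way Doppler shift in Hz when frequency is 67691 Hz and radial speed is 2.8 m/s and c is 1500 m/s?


252.71 Hz


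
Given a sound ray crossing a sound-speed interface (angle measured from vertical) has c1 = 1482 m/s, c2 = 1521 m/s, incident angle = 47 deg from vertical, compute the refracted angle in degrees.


sin(theta2) = (c2/c1)*sin(theta1) = (1521/1482)*sin(47 deg) = 0.7506
theta2 = arcsin(0.7506) = 48.64

48.64 deg


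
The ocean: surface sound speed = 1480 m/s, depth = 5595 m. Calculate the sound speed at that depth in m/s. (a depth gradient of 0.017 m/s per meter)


1575.115 m/s


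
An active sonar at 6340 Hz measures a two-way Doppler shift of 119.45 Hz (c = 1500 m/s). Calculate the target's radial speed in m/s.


14.13 m/s


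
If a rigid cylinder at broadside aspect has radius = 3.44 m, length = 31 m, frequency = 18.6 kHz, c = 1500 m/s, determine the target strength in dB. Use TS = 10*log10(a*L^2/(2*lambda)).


lambda = 1500/18600 = 0.08065 m
TS = 10*log10(3.44*31^2/(2*0.08065)) = 43.12

43.12 dB


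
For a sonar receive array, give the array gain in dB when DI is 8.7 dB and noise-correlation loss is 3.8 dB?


AG = DI - L_corr = 8.7 - 3.8 = 4.9

4.9 dB


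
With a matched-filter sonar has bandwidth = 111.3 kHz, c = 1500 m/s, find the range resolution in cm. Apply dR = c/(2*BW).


dR = c/(2*BW) = 1500 / (2 * 111.3e3) = 0.0067 m = 0.67 cm

0.67 cm


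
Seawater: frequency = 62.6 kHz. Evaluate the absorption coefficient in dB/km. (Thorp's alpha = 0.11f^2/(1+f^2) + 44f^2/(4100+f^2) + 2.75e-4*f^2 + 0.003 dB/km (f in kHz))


f^2 = 3918.76
alpha = 0.11*3918.76/(1+3918.76) + 44*3918.76/(4100+3918.76) + 2.75e-4*3918.76 + 0.003 = 22.693

22.693 dB/km


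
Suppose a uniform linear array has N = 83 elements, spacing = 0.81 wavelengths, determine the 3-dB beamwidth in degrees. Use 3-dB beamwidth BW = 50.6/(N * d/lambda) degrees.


0.75 deg


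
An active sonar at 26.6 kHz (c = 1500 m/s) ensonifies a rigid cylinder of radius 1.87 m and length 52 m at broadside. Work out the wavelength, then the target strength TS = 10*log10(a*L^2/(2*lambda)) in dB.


Step 1: lambda = c/f = 1500/26600 = 0.05639 m
Step 2: TS = 10*log10(a*L^2/(2*lambda)) = 10*log10(1.87*52^2/(2*0.05639)) = 46.52

46.52 dB


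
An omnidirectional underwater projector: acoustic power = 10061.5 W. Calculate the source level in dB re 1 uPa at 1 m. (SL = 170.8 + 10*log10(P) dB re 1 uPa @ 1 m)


210.83 dB


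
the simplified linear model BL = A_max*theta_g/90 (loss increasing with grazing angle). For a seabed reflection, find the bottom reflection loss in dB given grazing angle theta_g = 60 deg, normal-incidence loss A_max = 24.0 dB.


BL = A_max * theta_g / 90 = 24.0 * 60 / 90 = 16.0

16.0 dB


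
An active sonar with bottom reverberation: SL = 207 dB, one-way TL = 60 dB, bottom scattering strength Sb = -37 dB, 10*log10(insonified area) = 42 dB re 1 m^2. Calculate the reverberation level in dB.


RL = SL - 2*TL + Sb + 10*log10(A) = 207 - 2*60 + (-37) + 42 = 92

92 dB


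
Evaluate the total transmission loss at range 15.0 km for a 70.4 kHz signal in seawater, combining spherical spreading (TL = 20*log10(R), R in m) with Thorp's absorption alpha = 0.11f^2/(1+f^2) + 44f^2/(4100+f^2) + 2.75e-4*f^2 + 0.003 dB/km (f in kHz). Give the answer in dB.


Step 1 (Thorp): alpha = 0.11*4956.16/(1+4956.16) + 44*4956.16/(4100+4956.16) + 2.75e-4*4956.16 + 0.003 = 25.5558 dB/km
Step 2: TL_spread = 20*log10(15000) = 83.52 dB
Step 3: TL_abs = alpha*R = 25.5558 * 15.0 = 383.34 dB
Step 4: TL_total = 83.52 + 383.34 = 466.86

466.86 dB


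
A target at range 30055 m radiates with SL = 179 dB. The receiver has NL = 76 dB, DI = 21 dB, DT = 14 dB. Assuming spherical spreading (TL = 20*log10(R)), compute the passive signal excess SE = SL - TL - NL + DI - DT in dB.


20.44 dB


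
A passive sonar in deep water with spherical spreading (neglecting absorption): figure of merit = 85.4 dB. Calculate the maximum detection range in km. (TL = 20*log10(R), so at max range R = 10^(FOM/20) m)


18.62 km


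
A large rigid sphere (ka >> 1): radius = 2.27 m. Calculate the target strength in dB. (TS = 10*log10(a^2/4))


TS = 10*log10(2.27^2 / 4) = 10*log10(1.288225) = 1.1

1.1 dB


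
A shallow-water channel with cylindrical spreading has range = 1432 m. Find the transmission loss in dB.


TL = 10*log10(1432) = 31.56

31.56 dB


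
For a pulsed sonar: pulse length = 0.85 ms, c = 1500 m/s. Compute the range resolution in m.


dR = c*tau/2 = 1500 * 0.85e-3 / 2 = 0.6375

0.6375 m


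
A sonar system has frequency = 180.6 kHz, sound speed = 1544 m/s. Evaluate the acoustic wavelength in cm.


lambda = c/f = 1544 / 180600 = 0.0085 m = 0.85 cm

0.85 cm


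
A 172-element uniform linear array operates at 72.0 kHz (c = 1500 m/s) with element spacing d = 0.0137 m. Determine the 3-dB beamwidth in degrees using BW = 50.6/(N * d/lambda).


Step 1: lambda = 1500/72000 = 0.02083 m
Step 2: d/lambda = 0.0137/0.02083 = 0.6577
Step 3: BW = 50.6/(N * d/lambda) = 50.6/(172 * 0.6577) = 0.45

0.45 deg


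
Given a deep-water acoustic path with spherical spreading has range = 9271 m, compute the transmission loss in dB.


79.34 dB


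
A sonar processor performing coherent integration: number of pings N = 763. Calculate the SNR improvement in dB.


Gain = 10*log10(763) = 28.83

28.83 dB


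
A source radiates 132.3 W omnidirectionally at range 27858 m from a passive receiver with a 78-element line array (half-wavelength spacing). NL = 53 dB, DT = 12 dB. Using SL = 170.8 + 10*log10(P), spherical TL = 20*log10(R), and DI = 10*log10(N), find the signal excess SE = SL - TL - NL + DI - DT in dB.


57.04 dB


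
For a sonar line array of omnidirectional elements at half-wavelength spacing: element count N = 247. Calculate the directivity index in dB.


23.93 dB


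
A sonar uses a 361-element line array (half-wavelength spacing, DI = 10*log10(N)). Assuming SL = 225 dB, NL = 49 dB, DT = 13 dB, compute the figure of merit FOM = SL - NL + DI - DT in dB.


Step 1: DI = 10*log10(361) = 25.58 dB
Step 2: FOM = SL - NL + DI - DT = 225 - 49 + 25.58 - 13 = 188.58

188.58 dB


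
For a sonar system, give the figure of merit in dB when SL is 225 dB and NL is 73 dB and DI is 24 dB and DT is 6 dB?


170 dB


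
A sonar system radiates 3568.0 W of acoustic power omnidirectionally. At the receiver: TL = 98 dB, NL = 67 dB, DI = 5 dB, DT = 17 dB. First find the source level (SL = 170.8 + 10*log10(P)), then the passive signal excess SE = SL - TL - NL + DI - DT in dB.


Step 1: SL = 170.8 + 10*log10(3568.0) = 206.32 dB
Step 2: SE = SL - TL - NL + DI - DT = 206.32 - 98 - 67 + 5 - 17 = 29.32

29.32 dB


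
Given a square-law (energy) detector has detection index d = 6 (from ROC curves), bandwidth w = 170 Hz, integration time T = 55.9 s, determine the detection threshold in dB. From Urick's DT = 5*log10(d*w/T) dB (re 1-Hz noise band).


DT = 5*log10(d*w/T) = 5*log10(6 * 170 / 55.9) = 5*log10(18.25) = 6.31

6.31 dB


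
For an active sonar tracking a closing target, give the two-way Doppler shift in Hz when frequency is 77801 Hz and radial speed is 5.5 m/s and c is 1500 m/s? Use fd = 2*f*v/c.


570.54 Hz


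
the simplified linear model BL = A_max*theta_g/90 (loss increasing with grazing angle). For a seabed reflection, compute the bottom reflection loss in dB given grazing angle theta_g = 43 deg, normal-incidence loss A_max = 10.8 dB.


BL = A_max * theta_g / 90 = 10.8 * 43 / 90 = 5.16

5.16 dB


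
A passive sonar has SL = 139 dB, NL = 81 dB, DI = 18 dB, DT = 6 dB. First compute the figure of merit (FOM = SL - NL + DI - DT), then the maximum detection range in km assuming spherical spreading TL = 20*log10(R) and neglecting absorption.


Step 1: FOM = SL - NL + DI - DT = 139 - 81 + 18 - 6 = 70 dB
Step 2: at max range FOM = TL = 20*log10(R), so R = 10^(70/20) = 3162.28 m = 3.16 km

3.16 km


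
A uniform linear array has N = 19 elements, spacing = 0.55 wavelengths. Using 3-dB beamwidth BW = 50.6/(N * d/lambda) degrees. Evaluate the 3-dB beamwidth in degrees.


BW = 50.6 / (19 * 0.55) = 50.6 / 10.45 = 4.84

4.84 deg


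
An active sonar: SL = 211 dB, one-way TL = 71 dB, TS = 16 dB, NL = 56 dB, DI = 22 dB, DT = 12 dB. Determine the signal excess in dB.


SE = SL - 2*TL + TS - NL + DI - DT = 211 - 2*71 + (16) - 56 + 22 - 12 = 39

39 dB


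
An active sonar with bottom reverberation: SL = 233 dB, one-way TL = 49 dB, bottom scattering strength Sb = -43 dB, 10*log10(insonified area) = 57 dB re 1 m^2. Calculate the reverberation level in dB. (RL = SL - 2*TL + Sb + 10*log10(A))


149 dB


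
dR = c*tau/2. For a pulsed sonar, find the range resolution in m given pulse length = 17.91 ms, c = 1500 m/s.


dR = c*tau/2 = 1500 * 17.91e-3 / 2 = 13.4325

13.4325 m


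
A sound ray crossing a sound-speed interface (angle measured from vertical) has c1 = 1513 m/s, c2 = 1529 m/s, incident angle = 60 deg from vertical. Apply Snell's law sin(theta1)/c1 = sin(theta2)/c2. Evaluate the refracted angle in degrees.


61.07 deg


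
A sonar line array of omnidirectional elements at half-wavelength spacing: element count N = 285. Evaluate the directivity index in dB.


DI = 10*log10(285) = 24.55

24.55 dB


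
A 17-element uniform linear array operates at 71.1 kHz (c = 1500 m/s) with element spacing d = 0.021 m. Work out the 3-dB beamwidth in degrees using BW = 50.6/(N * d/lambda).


Step 1: lambda = 1500/71100 = 0.0211 m
Step 2: d/lambda = 0.021/0.0211 = 0.9953
Step 3: BW = 50.6/(N * d/lambda) = 50.6/(17 * 0.9953) = 2.99

2.99 deg


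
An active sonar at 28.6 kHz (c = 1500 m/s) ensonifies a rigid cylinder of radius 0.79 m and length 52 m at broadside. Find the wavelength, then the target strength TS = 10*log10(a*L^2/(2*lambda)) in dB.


Step 1: lambda = c/f = 1500/28600 = 0.05245 m
Step 2: TS = 10*log10(a*L^2/(2*lambda)) = 10*log10(0.79*52^2/(2*0.05245)) = 43.09

43.09 dB


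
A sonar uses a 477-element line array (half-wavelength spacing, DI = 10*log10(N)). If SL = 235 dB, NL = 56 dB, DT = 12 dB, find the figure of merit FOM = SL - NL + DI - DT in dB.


Step 1: DI = 10*log10(477) = 26.79 dB
Step 2: FOM = SL - NL + DI - DT = 235 - 56 + 26.79 - 12 = 193.79

193.79 dB


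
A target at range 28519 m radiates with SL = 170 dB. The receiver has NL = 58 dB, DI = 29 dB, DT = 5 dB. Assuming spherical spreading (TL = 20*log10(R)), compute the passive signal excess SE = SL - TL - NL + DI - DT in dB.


Step 1: TL = 20*log10(28519) = 89.1 dB
Step 2: SE = 170 - 89.1 - 58 + 29 - 5 = 46.9

46.9 dB


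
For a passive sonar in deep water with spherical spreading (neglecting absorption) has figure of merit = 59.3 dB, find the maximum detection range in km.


At max range FOM = TL, so 20*log10(R) = 59.3
R = 10^(59.3/20) = 922.57 m = 0.92 km

0.92 km


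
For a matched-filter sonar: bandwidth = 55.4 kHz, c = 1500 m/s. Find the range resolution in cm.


dR = c/(2*BW) = 1500 / (2 * 55.4e3) = 0.0135 m = 1.35 cm

1.35 cm


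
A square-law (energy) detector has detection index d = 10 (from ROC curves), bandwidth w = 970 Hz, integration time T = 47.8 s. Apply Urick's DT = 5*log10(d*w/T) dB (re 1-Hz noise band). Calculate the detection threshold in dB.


11.54 dB


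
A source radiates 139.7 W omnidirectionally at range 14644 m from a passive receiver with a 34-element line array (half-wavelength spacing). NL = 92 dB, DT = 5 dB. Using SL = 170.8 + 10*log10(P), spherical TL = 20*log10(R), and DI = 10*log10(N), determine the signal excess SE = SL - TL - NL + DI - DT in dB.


27.25 dB


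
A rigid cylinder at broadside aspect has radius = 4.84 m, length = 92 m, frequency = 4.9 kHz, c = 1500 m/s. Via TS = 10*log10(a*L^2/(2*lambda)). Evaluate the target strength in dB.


lambda = 1500/4900 = 0.30612 m
TS = 10*log10(4.84*92^2/(2*0.30612)) = 48.25

48.25 dB


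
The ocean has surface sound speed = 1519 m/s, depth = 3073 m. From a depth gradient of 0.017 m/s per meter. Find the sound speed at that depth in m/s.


c = 1519 + 0.017 * 3073 = 1571.241

1571.241 m/s


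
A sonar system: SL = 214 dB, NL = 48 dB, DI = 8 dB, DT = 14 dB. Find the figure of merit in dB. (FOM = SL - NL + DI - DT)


FOM = SL - NL + DI - DT = 214 - 48 + 8 - 14 = 160

160 dB


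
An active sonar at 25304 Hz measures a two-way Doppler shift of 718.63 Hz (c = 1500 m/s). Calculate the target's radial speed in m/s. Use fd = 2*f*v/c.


From fd = 2*f*v/c, v = c*fd/(2*f) = 1500 * 718.63 / (2*25304) = 21.3

21.3 m/s


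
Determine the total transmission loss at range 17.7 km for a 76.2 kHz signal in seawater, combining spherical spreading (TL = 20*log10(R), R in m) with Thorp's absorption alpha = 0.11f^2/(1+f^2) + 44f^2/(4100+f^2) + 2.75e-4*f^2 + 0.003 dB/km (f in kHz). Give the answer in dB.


Step 1 (Thorp): alpha = 0.11*5806.44/(1+5806.44) + 44*5806.44/(4100+5806.44) + 2.75e-4*5806.44 + 0.003 = 27.4994 dB/km
Step 2: TL_spread = 20*log10(17700) = 84.96 dB
Step 3: TL_abs = alpha*R = 27.4994 * 17.7 = 486.74 dB
Step 4: TL_total = 84.96 + 486.74 = 571.7

571.7 dB


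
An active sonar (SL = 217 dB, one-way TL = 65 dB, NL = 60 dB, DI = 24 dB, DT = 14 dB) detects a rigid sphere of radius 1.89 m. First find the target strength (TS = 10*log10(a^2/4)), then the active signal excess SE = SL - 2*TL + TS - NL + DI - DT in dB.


Step 1: TS = 10*log10(1.89^2/4) = -0.49 dB
Step 2: SE = SL - 2*TL + TS - NL + DI - DT = 217 - 2*65 + (-0.49) - 60 + 24 - 14 = 36.51

36.51 dB


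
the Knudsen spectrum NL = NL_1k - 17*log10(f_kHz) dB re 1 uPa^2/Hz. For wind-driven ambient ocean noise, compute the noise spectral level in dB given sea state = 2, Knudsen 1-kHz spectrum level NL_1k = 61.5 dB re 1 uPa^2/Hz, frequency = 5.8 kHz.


NL = NL_1k - 17*log10(f_kHz) = 61.5 - 17*log10(5.8) = 61.5 - (12.98) = 48.52

48.52 dB


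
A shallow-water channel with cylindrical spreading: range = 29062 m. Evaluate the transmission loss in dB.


44.63 dB


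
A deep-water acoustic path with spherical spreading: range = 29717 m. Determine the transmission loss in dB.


89.46 dB


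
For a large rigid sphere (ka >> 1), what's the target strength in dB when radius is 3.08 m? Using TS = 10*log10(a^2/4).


TS = 10*log10(3.08^2 / 4) = 10*log10(2.3716) = 3.75

3.75 dB


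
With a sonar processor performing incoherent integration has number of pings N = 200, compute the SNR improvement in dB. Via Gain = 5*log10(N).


Gain = 5*log10(200) = 11.51

11.51 dB


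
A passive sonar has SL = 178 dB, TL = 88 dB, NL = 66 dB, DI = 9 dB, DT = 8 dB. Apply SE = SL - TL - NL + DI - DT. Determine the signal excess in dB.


25 dB


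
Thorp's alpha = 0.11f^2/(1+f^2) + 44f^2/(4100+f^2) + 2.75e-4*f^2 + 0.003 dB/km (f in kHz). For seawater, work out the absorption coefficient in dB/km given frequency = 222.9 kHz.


54.422 dB/km


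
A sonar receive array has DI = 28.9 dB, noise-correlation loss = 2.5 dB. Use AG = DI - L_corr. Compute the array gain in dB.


AG = DI - L_corr = 28.9 - 2.5 = 26.4

26.4 dB


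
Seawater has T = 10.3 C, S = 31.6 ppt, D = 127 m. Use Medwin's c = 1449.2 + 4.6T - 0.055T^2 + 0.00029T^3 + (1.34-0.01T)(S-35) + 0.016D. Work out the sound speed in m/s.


c = 1449.2 + 4.6*10.3 - 0.055*10.3^2 + 0.00029*10.3^3 + (1.34 - 0.01*10.3)*(31.6 - 35) + 0.016*127 = 1488.89

1488.89 m/s


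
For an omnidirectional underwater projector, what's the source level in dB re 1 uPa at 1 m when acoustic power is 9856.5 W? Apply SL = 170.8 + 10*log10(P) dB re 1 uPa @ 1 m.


SL = 170.8 + 10*log10(9856.5) = 170.8 + 39.94 = 210.74

210.74 dB


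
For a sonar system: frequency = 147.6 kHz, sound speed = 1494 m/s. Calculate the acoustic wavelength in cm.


lambda = c/f = 1494 / 147600 = 0.0101 m = 1.01 cm

1.01 cm


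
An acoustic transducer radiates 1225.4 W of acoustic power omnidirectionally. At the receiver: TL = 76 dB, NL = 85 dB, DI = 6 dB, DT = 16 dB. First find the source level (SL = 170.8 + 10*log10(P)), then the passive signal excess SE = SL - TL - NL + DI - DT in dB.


Step 1: SL = 170.8 + 10*log10(1225.4) = 201.68 dB
Step 2: SE = SL - TL - NL + DI - DT = 201.68 - 76 - 85 + 6 - 16 = 30.68

30.68 dB


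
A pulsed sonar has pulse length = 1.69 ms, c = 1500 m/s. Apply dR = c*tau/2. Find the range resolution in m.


1.2675 m


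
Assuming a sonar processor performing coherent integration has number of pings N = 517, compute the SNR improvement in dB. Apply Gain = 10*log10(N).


27.13 dB


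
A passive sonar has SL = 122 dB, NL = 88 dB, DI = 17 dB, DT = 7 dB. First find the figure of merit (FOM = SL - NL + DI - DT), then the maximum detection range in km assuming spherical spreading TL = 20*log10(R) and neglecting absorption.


Step 1: FOM = SL - NL + DI - DT = 122 - 88 + 17 - 7 = 44 dB
Step 2: at max range FOM = TL = 20*log10(R), so R = 10^(44/20) = 158.49 m = 0.16 km

0.16 km


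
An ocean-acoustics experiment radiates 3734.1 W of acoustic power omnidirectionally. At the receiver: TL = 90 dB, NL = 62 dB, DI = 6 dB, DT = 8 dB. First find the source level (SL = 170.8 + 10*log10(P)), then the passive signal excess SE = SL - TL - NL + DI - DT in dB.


Step 1: SL = 170.8 + 10*log10(3734.1) = 206.52 dB
Step 2: SE = SL - TL - NL + DI - DT = 206.52 - 90 - 62 + 6 - 8 = 52.52

52.52 dB


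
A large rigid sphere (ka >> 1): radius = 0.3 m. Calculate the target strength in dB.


TS = 10*log10(0.3^2 / 4) = 10*log10(0.0225) = -16.48

-16.48 dB


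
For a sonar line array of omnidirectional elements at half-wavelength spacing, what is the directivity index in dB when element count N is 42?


DI = 10*log10(42) = 16.23

16.23 dB


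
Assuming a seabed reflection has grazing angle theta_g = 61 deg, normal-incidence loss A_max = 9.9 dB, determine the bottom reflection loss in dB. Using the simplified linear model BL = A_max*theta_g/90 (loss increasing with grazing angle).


BL = A_max * theta_g / 90 = 9.9 * 61 / 90 = 6.71

6.71 dB


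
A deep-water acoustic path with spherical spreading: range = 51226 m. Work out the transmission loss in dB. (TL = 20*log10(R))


94.19 dB


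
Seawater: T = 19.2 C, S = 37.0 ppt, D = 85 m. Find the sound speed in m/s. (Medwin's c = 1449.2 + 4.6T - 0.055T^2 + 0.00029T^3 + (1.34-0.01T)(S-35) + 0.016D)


c = 1449.2 + 4.6*19.2 - 0.055*19.2^2 + 0.00029*19.2^3 + (1.34 - 0.01*19.2)*(37.0 - 35) + 0.016*85 = 1522.95

1522.95 m/s


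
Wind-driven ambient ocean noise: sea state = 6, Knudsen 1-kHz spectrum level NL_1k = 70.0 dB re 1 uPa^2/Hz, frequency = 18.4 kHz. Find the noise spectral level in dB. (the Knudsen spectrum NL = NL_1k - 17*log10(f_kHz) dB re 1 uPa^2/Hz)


NL = NL_1k - 17*log10(f_kHz) = 70.0 - 17*log10(18.4) = 70.0 - (21.5) = 48.5

48.5 dB


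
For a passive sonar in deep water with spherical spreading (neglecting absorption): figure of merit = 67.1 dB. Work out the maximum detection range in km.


At max range FOM = TL, so 20*log10(R) = 67.1
R = 10^(67.1/20) = 2264.64 m = 2.26 km

2.26 km


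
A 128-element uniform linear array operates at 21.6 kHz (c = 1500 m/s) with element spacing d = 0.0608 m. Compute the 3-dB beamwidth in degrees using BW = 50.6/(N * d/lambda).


Step 1: lambda = 1500/21600 = 0.06944 m
Step 2: d/lambda = 0.0608/0.06944 = 0.8756
Step 3: BW = 50.6/(N * d/lambda) = 50.6/(128 * 0.8756) = 0.45

0.45 deg


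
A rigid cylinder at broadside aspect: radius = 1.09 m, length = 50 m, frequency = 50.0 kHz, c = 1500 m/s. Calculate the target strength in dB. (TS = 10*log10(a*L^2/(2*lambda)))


46.57 dB
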